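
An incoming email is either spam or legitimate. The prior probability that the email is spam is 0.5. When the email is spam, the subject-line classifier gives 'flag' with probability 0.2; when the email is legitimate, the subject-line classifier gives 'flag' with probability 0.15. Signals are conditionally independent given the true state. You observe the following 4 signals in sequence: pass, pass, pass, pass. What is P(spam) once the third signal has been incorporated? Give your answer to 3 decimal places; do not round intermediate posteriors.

0.455

Apply Bayes' rule sequentially, carrying P(spam) forward.
After 'pass': P(spam) = 0.8·0.5000 / (0.8·0.5000 + 0.85·0.5000) ≈ 0.4848
After 'pass': P(spam) = 0.8·0.4848 / (0.8·0.4848 + 0.85·0.5152) ≈ 0.4697
After 'pass': P(spam) = 0.8·0.4697 / (0.8·0.4697 + 0.85·0.5303) ≈ 0.4547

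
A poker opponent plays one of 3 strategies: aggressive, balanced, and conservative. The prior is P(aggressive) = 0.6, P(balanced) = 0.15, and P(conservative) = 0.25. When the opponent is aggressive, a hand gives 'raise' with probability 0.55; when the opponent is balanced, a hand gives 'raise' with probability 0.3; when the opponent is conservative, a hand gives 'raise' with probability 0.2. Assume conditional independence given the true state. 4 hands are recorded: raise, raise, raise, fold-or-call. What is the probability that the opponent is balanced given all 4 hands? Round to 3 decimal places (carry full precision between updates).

0.057

Apply Bayes' rule sequentially, carrying P(balanced) forward.
After 'raise': normaliser = 0.55·0.6000 + 0.3·0.1500 + 0.2·0.2500; P(aggressive) ≈ 0.7765, P(balanced) ≈ 0.1059, P(conservative) ≈ 0.1176
After 'raise': normaliser = 0.55·0.7765 + 0.3·0.1059 + 0.2·0.1176; P(aggressive) ≈ 0.8854, P(balanced) ≈ 0.0659, P(conservative) ≈ 0.0488
After 'raise': normaliser = 0.55·0.8854 + 0.3·0.0659 + 0.2·0.0488; P(aggressive) ≈ 0.9429, P(balanced) ≈ 0.0383, P(conservative) ≈ 0.0189
After 'fold-or-call': normaliser = 0.45·0.9429 + 0.7·0.0383 + 0.8·0.0189; P(aggressive) ≈ 0.9101, P(balanced) ≈ 0.0574, P(conservative) ≈ 0.0324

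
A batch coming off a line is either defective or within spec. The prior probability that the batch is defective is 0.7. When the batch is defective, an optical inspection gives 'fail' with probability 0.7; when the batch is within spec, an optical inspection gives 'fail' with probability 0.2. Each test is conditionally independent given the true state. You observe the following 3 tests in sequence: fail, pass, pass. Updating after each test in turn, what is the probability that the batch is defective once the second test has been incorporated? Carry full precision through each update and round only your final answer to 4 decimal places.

0.7538

After 'fail': P(defective) = 0.7·0.7000 / (0.7·0.7000 + 0.2·0.3000) ≈ 0.8909
After 'pass': P(defective) = 0.3·0.8909 / (0.3·0.8909 + 0.8·0.1091) ≈ 0.7538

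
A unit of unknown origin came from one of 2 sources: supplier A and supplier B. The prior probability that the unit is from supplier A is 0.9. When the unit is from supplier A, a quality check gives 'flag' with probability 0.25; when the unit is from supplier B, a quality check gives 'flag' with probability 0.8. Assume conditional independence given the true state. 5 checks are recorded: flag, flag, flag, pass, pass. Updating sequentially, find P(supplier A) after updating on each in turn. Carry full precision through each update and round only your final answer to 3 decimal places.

After 'flag': P(supplier A) = 0.25·0.9000 / (0.25·0.9000 + 0.8·0.1000) ≈ 0.7377
After 'flag': P(supplier A) = 0.25·0.7377 / (0.25·0.7377 + 0.8·0.2623) ≈ 0.4678
After 'flag': P(supplier A) = 0.25·0.4678 / (0.25·0.4678 + 0.8·0.5322) ≈ 0.2155
After 'pass': P(supplier A) = 0.75·0.2155 / (0.75·0.2155 + 0.2·0.7845) ≈ 0.5074
After 'pass': P(supplier A) = 0.75·0.5074 / (0.75·0.5074 + 0.2·0.4926) ≈ 0.7943

0.794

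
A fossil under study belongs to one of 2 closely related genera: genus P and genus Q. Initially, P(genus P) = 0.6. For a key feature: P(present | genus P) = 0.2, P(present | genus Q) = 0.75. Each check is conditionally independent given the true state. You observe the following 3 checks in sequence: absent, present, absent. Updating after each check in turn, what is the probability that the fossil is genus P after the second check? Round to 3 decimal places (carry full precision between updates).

After 'absent': P(genus P) = 0.8·0.6000 / (0.8·0.6000 + 0.25·0.4000) ≈ 0.8276
After 'present': P(genus P) = 0.2·0.8276 / (0.2·0.8276 + 0.75·0.1724) ≈ 0.5614

0.561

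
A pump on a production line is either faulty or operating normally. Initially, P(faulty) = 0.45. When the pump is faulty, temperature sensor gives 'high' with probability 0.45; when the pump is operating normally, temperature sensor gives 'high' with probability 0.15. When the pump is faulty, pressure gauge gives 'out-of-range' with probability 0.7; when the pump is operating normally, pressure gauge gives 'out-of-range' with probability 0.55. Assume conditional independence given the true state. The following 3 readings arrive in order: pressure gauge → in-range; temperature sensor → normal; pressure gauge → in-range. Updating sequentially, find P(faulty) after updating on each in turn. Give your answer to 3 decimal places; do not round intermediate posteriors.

0.190

Apply Bayes' rule sequentially, carrying P(faulty) forward.
After pressure gauge='in-range': P(faulty) = 0.3·0.4500 / (0.3·0.4500 + 0.45·0.5500) ≈ 0.3529
After temperature sensor='normal': P(faulty) = 0.55·0.3529 / (0.55·0.3529 + 0.85·0.6471) ≈ 0.2609
After pressure gauge='in-range': P(faulty) = 0.3·0.2609 / (0.3·0.2609 + 0.45·0.7391) ≈ 0.1905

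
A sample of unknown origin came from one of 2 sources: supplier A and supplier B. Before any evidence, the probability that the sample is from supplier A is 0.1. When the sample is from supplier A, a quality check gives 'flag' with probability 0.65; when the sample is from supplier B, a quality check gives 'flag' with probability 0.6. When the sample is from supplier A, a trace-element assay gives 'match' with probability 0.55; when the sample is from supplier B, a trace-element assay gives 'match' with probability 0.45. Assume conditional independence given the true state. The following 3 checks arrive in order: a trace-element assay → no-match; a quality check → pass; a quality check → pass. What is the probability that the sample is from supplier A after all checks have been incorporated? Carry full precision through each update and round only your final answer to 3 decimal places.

0.065

Each posterior becomes the prior for the next update.
After a trace-element assay='no-match': P(supplier A) = 0.45·0.1000 / (0.45·0.1000 + 0.55·0.9000) ≈ 0.0833
After a quality check='pass': P(supplier A) = 0.35·0.0833 / (0.35·0.0833 + 0.4·0.9167) ≈ 0.0737
After a quality check='pass': P(supplier A) = 0.35·0.0737 / (0.35·0.0737 + 0.4·0.9263) ≈ 0.0651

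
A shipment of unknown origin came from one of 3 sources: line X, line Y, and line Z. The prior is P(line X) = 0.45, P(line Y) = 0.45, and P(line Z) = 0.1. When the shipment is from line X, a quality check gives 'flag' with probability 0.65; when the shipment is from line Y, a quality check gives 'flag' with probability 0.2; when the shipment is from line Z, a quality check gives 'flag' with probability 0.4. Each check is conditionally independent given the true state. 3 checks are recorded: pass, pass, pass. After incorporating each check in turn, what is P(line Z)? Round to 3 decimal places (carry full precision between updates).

0.080

Apply Bayes' rule sequentially, carrying P(line Z) forward.
After 'pass': normaliser = 0.35·0.4500 + 0.8·0.4500 + 0.6·0.1000; P(line X) ≈ 0.2727, P(line Y) ≈ 0.6234, P(line Z) ≈ 0.1039
After 'pass': normaliser = 0.35·0.2727 + 0.8·0.6234 + 0.6·0.1039; P(line X) ≈ 0.1454, P(line Y) ≈ 0.7596, P(line Z) ≈ 0.0950
After 'pass': normaliser = 0.35·0.1454 + 0.8·0.7596 + 0.6·0.0950; P(line X) ≈ 0.0711, P(line Y) ≈ 0.8493, P(line Z) ≈ 0.0796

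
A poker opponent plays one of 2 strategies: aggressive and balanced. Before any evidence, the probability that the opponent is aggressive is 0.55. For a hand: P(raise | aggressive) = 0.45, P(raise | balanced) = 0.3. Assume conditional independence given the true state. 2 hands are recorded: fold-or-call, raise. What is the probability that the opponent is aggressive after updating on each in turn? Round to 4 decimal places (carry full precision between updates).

After 'fold-or-call': P(aggressive) = 0.55·0.5500 / (0.55·0.5500 + 0.7·0.4500) ≈ 0.4899
After 'raise': P(aggressive) = 0.45·0.4899 / (0.45·0.4899 + 0.3·0.5101) ≈ 0.5902

0.5902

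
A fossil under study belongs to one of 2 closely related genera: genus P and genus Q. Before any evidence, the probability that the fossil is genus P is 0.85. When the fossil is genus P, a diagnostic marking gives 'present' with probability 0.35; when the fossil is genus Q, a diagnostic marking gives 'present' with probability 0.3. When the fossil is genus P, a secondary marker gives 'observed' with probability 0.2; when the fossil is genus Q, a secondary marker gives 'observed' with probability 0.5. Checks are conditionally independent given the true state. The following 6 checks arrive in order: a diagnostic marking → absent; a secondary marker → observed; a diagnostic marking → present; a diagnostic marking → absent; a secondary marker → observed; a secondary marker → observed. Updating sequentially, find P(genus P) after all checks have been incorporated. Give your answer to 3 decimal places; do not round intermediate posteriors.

After a diagnostic marking='absent': P(genus P) = 0.65·0.8500 / (0.65·0.8500 + 0.7·0.1500) ≈ 0.8403
After a secondary marker='observed': P(genus P) = 0.2·0.8403 / (0.2·0.8403 + 0.5·0.1597) ≈ 0.6779
After a diagnostic marking='present': P(genus P) = 0.35·0.6779 / (0.35·0.6779 + 0.3·0.3221) ≈ 0.7106
After a diagnostic marking='absent': P(genus P) = 0.65·0.7106 / (0.65·0.7106 + 0.7·0.2894) ≈ 0.6951
After a secondary marker='observed': P(genus P) = 0.2·0.6951 / (0.2·0.6951 + 0.5·0.3049) ≈ 0.4770
After a secondary marker='observed': P(genus P) = 0.2·0.4770 / (0.2·0.4770 + 0.5·0.5230) ≈ 0.2673

0.267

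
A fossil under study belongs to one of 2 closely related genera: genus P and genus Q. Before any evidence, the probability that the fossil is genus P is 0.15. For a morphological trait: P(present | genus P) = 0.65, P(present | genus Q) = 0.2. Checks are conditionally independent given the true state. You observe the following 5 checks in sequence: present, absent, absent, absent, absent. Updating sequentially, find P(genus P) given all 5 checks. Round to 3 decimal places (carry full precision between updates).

0.021

After 'present': P(genus P) = 0.65·0.1500 / (0.65·0.1500 + 0.2·0.8500) ≈ 0.3645
After 'absent': P(genus P) = 0.35·0.3645 / (0.35·0.3645 + 0.8·0.6355) ≈ 0.2006
After 'absent': P(genus P) = 0.35·0.2006 / (0.35·0.2006 + 0.8·0.7994) ≈ 0.0989
After 'absent': P(genus P) = 0.35·0.0989 / (0.35·0.0989 + 0.8·0.9011) ≈ 0.0458
After 'absent': P(genus P) = 0.35·0.0458 / (0.35·0.0458 + 0.8·0.9542) ≈ 0.0206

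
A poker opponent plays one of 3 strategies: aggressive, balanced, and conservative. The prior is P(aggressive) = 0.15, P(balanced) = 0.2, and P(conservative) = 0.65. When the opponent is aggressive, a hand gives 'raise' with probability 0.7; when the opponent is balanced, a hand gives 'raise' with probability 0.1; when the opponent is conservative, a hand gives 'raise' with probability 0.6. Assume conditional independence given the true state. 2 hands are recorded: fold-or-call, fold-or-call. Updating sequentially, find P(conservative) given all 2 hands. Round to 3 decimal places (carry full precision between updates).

After 'fold-or-call': normaliser = 0.3·0.1500 + 0.9·0.2000 + 0.4·0.6500; P(aggressive) ≈ 0.0928, P(balanced) ≈ 0.3711, P(conservative) ≈ 0.5361
After 'fold-or-call': normaliser = 0.3·0.0928 + 0.9·0.3711 + 0.4·0.5361; P(aggressive) ≈ 0.0483, P(balanced) ≈ 0.5796, P(conservative) ≈ 0.3721

0.372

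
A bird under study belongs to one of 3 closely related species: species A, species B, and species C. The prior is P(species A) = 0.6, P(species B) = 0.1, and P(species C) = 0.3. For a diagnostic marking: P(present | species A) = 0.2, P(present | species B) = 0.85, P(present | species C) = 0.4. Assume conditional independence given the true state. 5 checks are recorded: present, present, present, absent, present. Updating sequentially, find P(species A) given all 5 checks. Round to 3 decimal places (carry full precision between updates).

0.058

Apply Bayes' rule sequentially, carrying P(species A) forward.
After 'present': normaliser = 0.2·0.6000 + 0.85·0.1000 + 0.4·0.3000; P(species A) ≈ 0.3692, P(species B) ≈ 0.2615, P(species C) ≈ 0.3692
After 'present': normaliser = 0.2·0.3692 + 0.85·0.2615 + 0.4·0.3692; P(species A) ≈ 0.1664, P(species B) ≈ 0.5009, P(species C) ≈ 0.3328
After 'present': normaliser = 0.2·0.1664 + 0.85·0.5009 + 0.4·0.3328; P(species A) ≈ 0.0562, P(species B) ≈ 0.7190, P(species C) ≈ 0.2248
After 'absent': normaliser = 0.8·0.0562 + 0.15·0.7190 + 0.6·0.2248; P(species A) ≈ 0.1563, P(species B) ≈ 0.3749, P(species C) ≈ 0.4688
After 'present': normaliser = 0.2·0.1563 + 0.85·0.3749 + 0.4·0.4688; P(species A) ≈ 0.0582, P(species B) ≈ 0.5929, P(species C) ≈ 0.3489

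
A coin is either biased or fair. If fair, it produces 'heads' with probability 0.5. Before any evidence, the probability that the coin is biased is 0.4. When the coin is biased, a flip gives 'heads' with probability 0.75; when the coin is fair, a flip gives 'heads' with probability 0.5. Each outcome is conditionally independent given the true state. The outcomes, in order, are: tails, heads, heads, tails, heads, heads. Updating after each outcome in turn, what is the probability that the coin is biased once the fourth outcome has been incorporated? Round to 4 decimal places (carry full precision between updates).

After 'tails': P(biased) = 0.25·0.4000 / (0.25·0.4000 + 0.5·0.6000) ≈ 0.2500
After 'heads': P(biased) = 0.75·0.2500 / (0.75·0.2500 + 0.5·0.7500) ≈ 0.3333
After 'heads': P(biased) = 0.75·0.3333 / (0.75·0.3333 + 0.5·0.6667) ≈ 0.4286
After 'tails': P(biased) = 0.25·0.4286 / (0.25·0.4286 + 0.5·0.5714) ≈ 0.2727

0.2727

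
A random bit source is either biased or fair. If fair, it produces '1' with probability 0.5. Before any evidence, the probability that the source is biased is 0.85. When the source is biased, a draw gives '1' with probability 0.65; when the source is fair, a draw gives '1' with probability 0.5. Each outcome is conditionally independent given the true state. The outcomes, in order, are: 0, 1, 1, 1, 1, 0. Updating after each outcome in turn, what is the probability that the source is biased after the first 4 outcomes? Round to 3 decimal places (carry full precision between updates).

After '0': P(biased) = 0.35·0.8500 / (0.35·0.8500 + 0.5·0.1500) ≈ 0.7987
After '1': P(biased) = 0.65·0.7987 / (0.65·0.7987 + 0.5·0.2013) ≈ 0.8376
After '1': P(biased) = 0.65·0.8376 / (0.65·0.8376 + 0.5·0.1624) ≈ 0.8702
After '1': P(biased) = 0.65·0.8702 / (0.65·0.8702 + 0.5·0.1298) ≈ 0.8971

0.897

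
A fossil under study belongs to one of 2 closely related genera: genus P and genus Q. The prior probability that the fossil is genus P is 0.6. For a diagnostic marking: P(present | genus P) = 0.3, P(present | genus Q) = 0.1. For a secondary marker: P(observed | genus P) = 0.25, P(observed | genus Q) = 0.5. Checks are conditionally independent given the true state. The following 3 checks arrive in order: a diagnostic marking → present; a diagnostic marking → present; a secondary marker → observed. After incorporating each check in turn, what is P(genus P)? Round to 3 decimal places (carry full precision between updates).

After a diagnostic marking='present': P(genus P) = 0.3·0.6000 / (0.3·0.6000 + 0.1·0.4000) ≈ 0.8182
After a diagnostic marking='present': P(genus P) = 0.3·0.8182 / (0.3·0.8182 + 0.1·0.1818) ≈ 0.9310
After a secondary marker='observed': P(genus P) = 0.25·0.9310 / (0.25·0.9310 + 0.5·0.0690) ≈ 0.8710

0.871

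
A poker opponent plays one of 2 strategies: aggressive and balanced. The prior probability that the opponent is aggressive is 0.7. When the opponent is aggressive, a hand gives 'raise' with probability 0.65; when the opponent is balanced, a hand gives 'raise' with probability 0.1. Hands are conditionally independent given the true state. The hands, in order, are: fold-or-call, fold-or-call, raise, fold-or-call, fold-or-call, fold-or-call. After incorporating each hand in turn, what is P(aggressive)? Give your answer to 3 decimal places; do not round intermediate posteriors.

After 'fold-or-call': P(aggressive) = 0.35·0.7000 / (0.35·0.7000 + 0.9·0.3000) ≈ 0.4757
After 'fold-or-call': P(aggressive) = 0.35·0.4757 / (0.35·0.4757 + 0.9·0.5243) ≈ 0.2608
After 'raise': P(aggressive) = 0.65·0.2608 / (0.65·0.2608 + 0.1·0.7392) ≈ 0.6964
After 'fold-or-call': P(aggressive) = 0.35·0.6964 / (0.35·0.6964 + 0.9·0.3036) ≈ 0.4715
After 'fold-or-call': P(aggressive) = 0.35·0.4715 / (0.35·0.4715 + 0.9·0.5285) ≈ 0.2575
After 'fold-or-call': P(aggressive) = 0.35·0.2575 / (0.35·0.2575 + 0.9·0.7425) ≈ 0.1189

0.119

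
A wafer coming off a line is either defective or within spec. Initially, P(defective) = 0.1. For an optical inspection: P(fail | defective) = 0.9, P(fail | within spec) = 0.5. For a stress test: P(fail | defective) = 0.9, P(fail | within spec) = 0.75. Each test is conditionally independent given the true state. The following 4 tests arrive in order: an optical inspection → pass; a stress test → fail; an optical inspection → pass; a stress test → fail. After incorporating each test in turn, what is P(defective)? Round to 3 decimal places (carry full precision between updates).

0.006

Each posterior becomes the prior for the next update.
After an optical inspection='pass': P(defective) = 0.1·0.1000 / (0.1·0.1000 + 0.5·0.9000) ≈ 0.0217
After a stress test='fail': P(defective) = 0.9·0.0217 / (0.9·0.0217 + 0.75·0.9783) ≈ 0.0260
After an optical inspection='pass': P(defective) = 0.1·0.0260 / (0.1·0.0260 + 0.5·0.9740) ≈ 0.0053
After a stress test='fail': P(defective) = 0.9·0.0053 / (0.9·0.0053 + 0.75·0.9947) ≈ 0.0064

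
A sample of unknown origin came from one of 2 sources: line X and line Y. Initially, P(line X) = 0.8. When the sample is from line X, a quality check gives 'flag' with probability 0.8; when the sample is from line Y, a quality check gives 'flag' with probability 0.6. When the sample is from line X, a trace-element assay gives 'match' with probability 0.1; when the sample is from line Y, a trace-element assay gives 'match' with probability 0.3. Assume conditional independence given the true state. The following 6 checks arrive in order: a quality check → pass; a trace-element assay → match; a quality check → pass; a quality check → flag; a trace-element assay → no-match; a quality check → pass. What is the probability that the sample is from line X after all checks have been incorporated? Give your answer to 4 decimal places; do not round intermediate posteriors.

0.2222

Each posterior becomes the prior for the next update.
After a quality check='pass': P(line X) = 0.2·0.8000 / (0.2·0.8000 + 0.4·0.2000) ≈ 0.6667
After a trace-element assay='match': P(line X) = 0.1·0.6667 / (0.1·0.6667 + 0.3·0.3333) ≈ 0.4000
After a quality check='pass': P(line X) = 0.2·0.4000 / (0.2·0.4000 + 0.4·0.6000) ≈ 0.2500
After a quality check='flag': P(line X) = 0.8·0.2500 / (0.8·0.2500 + 0.6·0.7500) ≈ 0.3077
After a trace-element assay='no-match': P(line X) = 0.9·0.3077 / (0.9·0.3077 + 0.7·0.6923) ≈ 0.3636
After a quality check='pass': P(line X) = 0.2·0.3636 / (0.2·0.3636 + 0.4·0.6364) ≈ 0.2222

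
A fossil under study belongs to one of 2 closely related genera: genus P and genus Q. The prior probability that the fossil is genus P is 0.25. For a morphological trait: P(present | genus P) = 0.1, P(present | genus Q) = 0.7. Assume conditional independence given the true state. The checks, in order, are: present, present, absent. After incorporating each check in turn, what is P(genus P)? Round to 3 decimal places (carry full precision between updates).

0.020

After 'present': P(genus P) = 0.1·0.2500 / (0.1·0.2500 + 0.7·0.7500) ≈ 0.0455
After 'present': P(genus P) = 0.1·0.0455 / (0.1·0.0455 + 0.7·0.9545) ≈ 0.0068
After 'absent': P(genus P) = 0.9·0.0068 / (0.9·0.0068 + 0.3·0.9932) ≈ 0.0200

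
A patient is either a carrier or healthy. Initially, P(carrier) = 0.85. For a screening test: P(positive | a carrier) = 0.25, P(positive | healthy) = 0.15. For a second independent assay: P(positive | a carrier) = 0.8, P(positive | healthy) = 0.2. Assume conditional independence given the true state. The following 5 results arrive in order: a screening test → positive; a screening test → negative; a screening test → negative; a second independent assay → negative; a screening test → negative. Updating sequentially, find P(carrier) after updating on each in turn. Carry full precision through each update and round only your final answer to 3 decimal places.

After a screening test='positive': P(carrier) = 0.25·0.8500 / (0.25·0.8500 + 0.15·0.1500) ≈ 0.9043
After a screening test='negative': P(carrier) = 0.75·0.9043 / (0.75·0.9043 + 0.85·0.0957) ≈ 0.8929
After a screening test='negative': P(carrier) = 0.75·0.8929 / (0.75·0.8929 + 0.85·0.1071) ≈ 0.8803
After a second independent assay='negative': P(carrier) = 0.2·0.8803 / (0.2·0.8803 + 0.8·0.1197) ≈ 0.6477
After a screening test='negative': P(carrier) = 0.75·0.6477 / (0.75·0.6477 + 0.85·0.3523) ≈ 0.6186

0.619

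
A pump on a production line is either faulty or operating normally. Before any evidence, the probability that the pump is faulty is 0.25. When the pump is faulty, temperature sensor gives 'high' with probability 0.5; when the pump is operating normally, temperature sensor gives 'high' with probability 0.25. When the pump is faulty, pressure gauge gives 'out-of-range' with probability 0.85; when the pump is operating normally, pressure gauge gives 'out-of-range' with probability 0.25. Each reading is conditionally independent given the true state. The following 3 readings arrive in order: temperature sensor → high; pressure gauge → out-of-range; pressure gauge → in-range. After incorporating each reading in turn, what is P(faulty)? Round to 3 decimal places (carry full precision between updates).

Each posterior becomes the prior for the next update.
After temperature sensor='high': P(faulty) = 0.5·0.2500 / (0.5·0.2500 + 0.25·0.7500) ≈ 0.4000
After pressure gauge='out-of-range': P(faulty) = 0.85·0.4000 / (0.85·0.4000 + 0.25·0.6000) ≈ 0.6939
After pressure gauge='in-range': P(faulty) = 0.15·0.6939 / (0.15·0.6939 + 0.75·0.3061) ≈ 0.3119

0.312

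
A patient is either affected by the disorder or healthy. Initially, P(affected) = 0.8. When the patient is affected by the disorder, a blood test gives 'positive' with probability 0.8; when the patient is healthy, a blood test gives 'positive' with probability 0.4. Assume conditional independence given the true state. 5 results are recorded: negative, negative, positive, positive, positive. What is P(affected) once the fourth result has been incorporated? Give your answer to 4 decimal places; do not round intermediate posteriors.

0.6400

Each posterior becomes the prior for the next update.
After 'negative': P(affected) = 0.2·0.8000 / (0.2·0.8000 + 0.6·0.2000) ≈ 0.5714
After 'negative': P(affected) = 0.2·0.5714 / (0.2·0.5714 + 0.6·0.4286) ≈ 0.3077
After 'positive': P(affected) = 0.8·0.3077 / (0.8·0.3077 + 0.4·0.6923) ≈ 0.4706
After 'positive': P(affected) = 0.8·0.4706 / (0.8·0.4706 + 0.4·0.5294) ≈ 0.6400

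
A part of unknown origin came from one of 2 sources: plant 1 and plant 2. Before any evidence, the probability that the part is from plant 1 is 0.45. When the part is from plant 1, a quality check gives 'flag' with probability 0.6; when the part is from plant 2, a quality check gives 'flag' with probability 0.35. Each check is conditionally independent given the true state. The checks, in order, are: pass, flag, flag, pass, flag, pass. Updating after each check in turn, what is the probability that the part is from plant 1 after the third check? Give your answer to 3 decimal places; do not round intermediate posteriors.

0.597

Each posterior becomes the prior for the next update.
After 'pass': P(plant 1) = 0.4·0.4500 / (0.4·0.4500 + 0.65·0.5500) ≈ 0.3349
After 'flag': P(plant 1) = 0.6·0.3349 / (0.6·0.3349 + 0.35·0.6651) ≈ 0.4633
After 'flag': P(plant 1) = 0.6·0.4633 / (0.6·0.4633 + 0.35·0.5367) ≈ 0.5967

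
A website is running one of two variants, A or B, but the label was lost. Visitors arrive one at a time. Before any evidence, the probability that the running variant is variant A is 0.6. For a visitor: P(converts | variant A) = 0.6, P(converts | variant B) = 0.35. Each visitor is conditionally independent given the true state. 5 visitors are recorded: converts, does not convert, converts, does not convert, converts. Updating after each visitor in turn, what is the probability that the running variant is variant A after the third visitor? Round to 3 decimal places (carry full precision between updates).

0.731

After 'converts': P(A) = 0.6·0.6000 / (0.6·0.6000 + 0.35·0.4000) ≈ 0.7200
After 'does not convert': P(A) = 0.4·0.7200 / (0.4·0.7200 + 0.65·0.2800) ≈ 0.6128
After 'converts': P(A) = 0.6·0.6128 / (0.6·0.6128 + 0.35·0.3872) ≈ 0.7307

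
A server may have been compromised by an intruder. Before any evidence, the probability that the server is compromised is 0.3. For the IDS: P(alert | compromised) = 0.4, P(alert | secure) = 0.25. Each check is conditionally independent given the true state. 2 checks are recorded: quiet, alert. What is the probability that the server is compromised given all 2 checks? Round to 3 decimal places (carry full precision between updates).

After 'quiet': P(compromised) = 0.6·0.3000 / (0.6·0.3000 + 0.75·0.7000) ≈ 0.2553
After 'alert': P(compromised) = 0.4·0.2553 / (0.4·0.2553 + 0.25·0.7447) ≈ 0.3542

0.354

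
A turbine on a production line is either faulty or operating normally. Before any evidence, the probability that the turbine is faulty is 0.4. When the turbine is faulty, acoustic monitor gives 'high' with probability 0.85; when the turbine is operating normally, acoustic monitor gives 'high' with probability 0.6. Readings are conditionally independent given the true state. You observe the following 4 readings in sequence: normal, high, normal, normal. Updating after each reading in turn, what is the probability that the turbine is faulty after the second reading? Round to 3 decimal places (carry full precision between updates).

After 'normal': P(faulty) = 0.15·0.4000 / (0.15·0.4000 + 0.4·0.6000) ≈ 0.2000
After 'high': P(faulty) = 0.85·0.2000 / (0.85·0.2000 + 0.6·0.8000) ≈ 0.2615

0.262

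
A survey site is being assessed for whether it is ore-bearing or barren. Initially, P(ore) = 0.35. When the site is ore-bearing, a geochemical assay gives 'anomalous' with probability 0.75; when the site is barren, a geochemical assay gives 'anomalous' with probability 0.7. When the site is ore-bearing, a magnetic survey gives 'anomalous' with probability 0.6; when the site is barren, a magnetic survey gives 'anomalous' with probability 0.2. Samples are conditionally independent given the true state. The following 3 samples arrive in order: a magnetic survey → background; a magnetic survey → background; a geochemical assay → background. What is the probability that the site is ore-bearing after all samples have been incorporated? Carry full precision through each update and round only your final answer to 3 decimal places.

After a magnetic survey='background': P(ore) = 0.4·0.3500 / (0.4·0.3500 + 0.8·0.6500) ≈ 0.2121
After a magnetic survey='background': P(ore) = 0.4·0.2121 / (0.4·0.2121 + 0.8·0.7879) ≈ 0.1186
After a geochemical assay='background': P(ore) = 0.25·0.1186 / (0.25·0.1186 + 0.3·0.8814) ≈ 0.1009

0.101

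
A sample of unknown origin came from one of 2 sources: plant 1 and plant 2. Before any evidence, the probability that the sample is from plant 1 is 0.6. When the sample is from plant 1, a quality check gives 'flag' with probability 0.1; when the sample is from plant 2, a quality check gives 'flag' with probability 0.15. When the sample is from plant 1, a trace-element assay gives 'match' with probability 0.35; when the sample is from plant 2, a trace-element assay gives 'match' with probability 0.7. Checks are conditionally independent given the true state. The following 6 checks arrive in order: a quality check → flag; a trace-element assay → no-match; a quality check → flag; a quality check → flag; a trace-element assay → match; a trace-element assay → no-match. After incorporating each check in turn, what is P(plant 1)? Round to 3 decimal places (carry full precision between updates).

After a quality check='flag': P(plant 1) = 0.1·0.6000 / (0.1·0.6000 + 0.15·0.4000) ≈ 0.5000
After a trace-element assay='no-match': P(plant 1) = 0.65·0.5000 / (0.65·0.5000 + 0.3·0.5000) ≈ 0.6842
After a quality check='flag': P(plant 1) = 0.1·0.6842 / (0.1·0.6842 + 0.15·0.3158) ≈ 0.5909
After a quality check='flag': P(plant 1) = 0.1·0.5909 / (0.1·0.5909 + 0.15·0.4091) ≈ 0.4906
After a trace-element assay='match': P(plant 1) = 0.35·0.4906 / (0.35·0.4906 + 0.7·0.5094) ≈ 0.3250
After a trace-element assay='no-match': P(plant 1) = 0.65·0.3250 / (0.65·0.3250 + 0.3·0.6750) ≈ 0.5106

0.511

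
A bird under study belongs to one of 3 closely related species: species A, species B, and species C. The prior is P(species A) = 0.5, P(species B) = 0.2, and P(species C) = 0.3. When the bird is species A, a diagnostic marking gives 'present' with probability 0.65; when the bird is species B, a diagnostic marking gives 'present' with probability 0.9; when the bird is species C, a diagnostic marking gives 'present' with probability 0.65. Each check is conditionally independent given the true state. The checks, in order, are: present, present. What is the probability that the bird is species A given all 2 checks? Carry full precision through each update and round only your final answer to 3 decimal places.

0.423

After 'present': normaliser = 0.65·0.5000 + 0.9·0.2000 + 0.65·0.3000; P(species A) ≈ 0.4643, P(species B) ≈ 0.2571, P(species C) ≈ 0.2786
After 'present': normaliser = 0.65·0.4643 + 0.9·0.2571 + 0.65·0.2786; P(species A) ≈ 0.4225, P(species B) ≈ 0.3240, P(species C) ≈ 0.2535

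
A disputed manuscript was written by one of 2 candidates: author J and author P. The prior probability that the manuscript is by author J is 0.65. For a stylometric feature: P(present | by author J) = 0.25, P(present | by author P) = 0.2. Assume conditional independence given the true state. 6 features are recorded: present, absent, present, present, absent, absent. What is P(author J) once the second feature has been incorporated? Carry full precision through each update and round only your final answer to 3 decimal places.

0.685

Each posterior becomes the prior for the next update.
After 'present': P(author J) = 0.25·0.6500 / (0.25·0.6500 + 0.2·0.3500) ≈ 0.6989
After 'absent': P(author J) = 0.75·0.6989 / (0.75·0.6989 + 0.8·0.3011) ≈ 0.6852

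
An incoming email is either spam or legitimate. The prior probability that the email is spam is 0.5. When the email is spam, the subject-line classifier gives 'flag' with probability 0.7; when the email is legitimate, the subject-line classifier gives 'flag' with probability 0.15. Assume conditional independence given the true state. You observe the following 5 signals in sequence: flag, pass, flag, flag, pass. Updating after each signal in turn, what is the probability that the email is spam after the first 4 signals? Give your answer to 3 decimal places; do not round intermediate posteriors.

0.973

After 'flag': P(spam) = 0.7·0.5000 / (0.7·0.5000 + 0.15·0.5000) ≈ 0.8235
After 'pass': P(spam) = 0.3·0.8235 / (0.3·0.8235 + 0.85·0.1765) ≈ 0.6222
After 'flag': P(spam) = 0.7·0.6222 / (0.7·0.6222 + 0.15·0.3778) ≈ 0.8849
After 'flag': P(spam) = 0.7·0.8849 / (0.7·0.8849 + 0.15·0.1151) ≈ 0.9729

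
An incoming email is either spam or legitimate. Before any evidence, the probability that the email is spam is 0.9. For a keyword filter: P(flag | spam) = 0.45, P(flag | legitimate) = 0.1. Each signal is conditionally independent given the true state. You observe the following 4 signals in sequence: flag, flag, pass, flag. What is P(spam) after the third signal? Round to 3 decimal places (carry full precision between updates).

0.991

Apply Bayes' rule sequentially, carrying P(spam) forward.
After 'flag': P(spam) = 0.45·0.9000 / (0.45·0.9000 + 0.1·0.1000) ≈ 0.9759
After 'flag': P(spam) = 0.45·0.9759 / (0.45·0.9759 + 0.1·0.0241) ≈ 0.9945
After 'pass': P(spam) = 0.55·0.9945 / (0.55·0.9945 + 0.9·0.0055) ≈ 0.9911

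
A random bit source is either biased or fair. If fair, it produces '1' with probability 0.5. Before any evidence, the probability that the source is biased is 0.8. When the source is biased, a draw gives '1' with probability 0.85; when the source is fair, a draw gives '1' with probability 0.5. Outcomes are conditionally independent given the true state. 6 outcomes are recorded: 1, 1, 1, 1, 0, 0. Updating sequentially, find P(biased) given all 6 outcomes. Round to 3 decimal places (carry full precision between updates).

0.750

Apply Bayes' rule sequentially, carrying P(biased) forward.
After '1': P(biased) = 0.85·0.8000 / (0.85·0.8000 + 0.5·0.2000) ≈ 0.8718
After '1': P(biased) = 0.85·0.8718 / (0.85·0.8718 + 0.5·0.1282) ≈ 0.9204
After '1': P(biased) = 0.85·0.9204 / (0.85·0.9204 + 0.5·0.0796) ≈ 0.9516
After '1': P(biased) = 0.85·0.9516 / (0.85·0.9516 + 0.5·0.0484) ≈ 0.9709
After '0': P(biased) = 0.15·0.9709 / (0.15·0.9709 + 0.5·0.0291) ≈ 0.9093
After '0': P(biased) = 0.15·0.9093 / (0.15·0.9093 + 0.5·0.0907) ≈ 0.7504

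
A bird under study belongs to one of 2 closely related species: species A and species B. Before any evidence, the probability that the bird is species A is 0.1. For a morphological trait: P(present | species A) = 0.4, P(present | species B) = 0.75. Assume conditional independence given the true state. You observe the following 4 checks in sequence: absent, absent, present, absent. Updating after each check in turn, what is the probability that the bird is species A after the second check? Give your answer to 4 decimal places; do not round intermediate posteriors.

After 'absent': P(species A) = 0.6·0.1000 / (0.6·0.1000 + 0.25·0.9000) ≈ 0.2105
After 'absent': P(species A) = 0.6·0.2105 / (0.6·0.2105 + 0.25·0.7895) ≈ 0.3902

0.3902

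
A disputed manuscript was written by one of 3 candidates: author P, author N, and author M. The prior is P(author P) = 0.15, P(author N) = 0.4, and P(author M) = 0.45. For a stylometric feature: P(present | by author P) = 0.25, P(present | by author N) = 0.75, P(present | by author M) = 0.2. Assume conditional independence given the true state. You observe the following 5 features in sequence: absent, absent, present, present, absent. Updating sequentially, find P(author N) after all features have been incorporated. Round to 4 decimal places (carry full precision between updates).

After 'absent': normaliser = 0.75·0.1500 + 0.25·0.4000 + 0.8·0.4500; P(author P) ≈ 0.1965, P(author N) ≈ 0.1747, P(author M) ≈ 0.6288
After 'absent': normaliser = 0.75·0.1965 + 0.25·0.1747 + 0.8·0.6288; P(author P) ≈ 0.2123, P(author N) ≈ 0.0629, P(author M) ≈ 0.7248
After 'present': normaliser = 0.25·0.2123 + 0.75·0.0629 + 0.2·0.7248; P(author P) ≈ 0.2165, P(author N) ≈ 0.1924, P(author M) ≈ 0.5911
After 'present': normaliser = 0.25·0.2165 + 0.75·0.1924 + 0.2·0.5911; P(author P) ≈ 0.1709, P(author N) ≈ 0.4557, P(author M) ≈ 0.3733
After 'absent': normaliser = 0.75·0.1709 + 0.25·0.4557 + 0.8·0.3733; P(author P) ≈ 0.2370, P(author N) ≈ 0.2107, P(author M) ≈ 0.5523

0.2107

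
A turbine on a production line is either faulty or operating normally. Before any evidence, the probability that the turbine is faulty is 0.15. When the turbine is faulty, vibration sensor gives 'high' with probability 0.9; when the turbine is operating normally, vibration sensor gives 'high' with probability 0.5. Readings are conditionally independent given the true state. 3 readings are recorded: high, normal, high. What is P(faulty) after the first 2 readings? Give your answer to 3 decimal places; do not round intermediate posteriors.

0.060

Each posterior becomes the prior for the next update.
After 'high': P(faulty) = 0.9·0.1500 / (0.9·0.1500 + 0.5·0.8500) ≈ 0.2411
After 'normal': P(faulty) = 0.1·0.2411 / (0.1·0.2411 + 0.5·0.7589) ≈ 0.0597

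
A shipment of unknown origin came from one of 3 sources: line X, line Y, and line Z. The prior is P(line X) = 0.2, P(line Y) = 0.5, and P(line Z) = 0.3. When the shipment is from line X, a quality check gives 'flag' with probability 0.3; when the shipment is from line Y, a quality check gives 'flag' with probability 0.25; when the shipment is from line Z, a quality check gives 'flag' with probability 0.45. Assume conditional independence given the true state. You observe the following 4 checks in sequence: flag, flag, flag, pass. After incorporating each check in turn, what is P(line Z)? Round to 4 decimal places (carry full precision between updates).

0.6093

Apply Bayes' rule sequentially, carrying P(line Z) forward.
After 'flag': normaliser = 0.3·0.2000 + 0.25·0.5000 + 0.45·0.3000; P(line X) ≈ 0.1875, P(line Y) ≈ 0.3906, P(line Z) ≈ 0.4219
After 'flag': normaliser = 0.3·0.1875 + 0.25·0.3906 + 0.45·0.4219; P(line X) ≈ 0.1636, P(line Y) ≈ 0.2841, P(line Z) ≈ 0.5523
After 'flag': normaliser = 0.3·0.1636 + 0.25·0.2841 + 0.45·0.5523; P(line X) ≈ 0.1332, P(line Y) ≈ 0.1927, P(line Z) ≈ 0.6742
After 'pass': normaliser = 0.7·0.1332 + 0.75·0.1927 + 0.55·0.6742; P(line X) ≈ 0.1532, P(line Y) ≈ 0.2375, P(line Z) ≈ 0.6093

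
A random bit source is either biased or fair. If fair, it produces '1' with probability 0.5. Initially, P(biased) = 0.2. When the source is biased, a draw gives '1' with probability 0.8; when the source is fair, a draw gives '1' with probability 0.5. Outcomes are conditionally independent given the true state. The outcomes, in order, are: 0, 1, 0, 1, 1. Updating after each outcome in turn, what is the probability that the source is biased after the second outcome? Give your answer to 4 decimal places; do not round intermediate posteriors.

0.1379

After '0': P(biased) = 0.2·0.2000 / (0.2·0.2000 + 0.5·0.8000) ≈ 0.0909
After '1': P(biased) = 0.8·0.0909 / (0.8·0.0909 + 0.5·0.9091) ≈ 0.1379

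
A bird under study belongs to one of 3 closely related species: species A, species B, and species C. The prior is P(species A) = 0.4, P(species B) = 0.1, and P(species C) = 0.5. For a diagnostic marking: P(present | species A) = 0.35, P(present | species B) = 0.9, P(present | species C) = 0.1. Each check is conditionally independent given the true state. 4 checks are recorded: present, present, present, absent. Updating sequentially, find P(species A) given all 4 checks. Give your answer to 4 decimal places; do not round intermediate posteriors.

0.5902

After 'present': normaliser = 0.35·0.4000 + 0.9·0.1000 + 0.1·0.5000; P(species A) ≈ 0.5000, P(species B) ≈ 0.3214, P(species C) ≈ 0.1786
After 'present': normaliser = 0.35·0.5000 + 0.9·0.3214 + 0.1·0.1786; P(species A) ≈ 0.3630, P(species B) ≈ 0.6000, P(species C) ≈ 0.0370
After 'present': normaliser = 0.35·0.3630 + 0.9·0.6000 + 0.1·0.0370; P(species A) ≈ 0.1894, P(species B) ≈ 0.8051, P(species C) ≈ 0.0055
After 'absent': normaliser = 0.65·0.1894 + 0.1·0.8051 + 0.9·0.0055; P(species A) ≈ 0.5902, P(species B) ≈ 0.3860, P(species C) ≈ 0.0238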